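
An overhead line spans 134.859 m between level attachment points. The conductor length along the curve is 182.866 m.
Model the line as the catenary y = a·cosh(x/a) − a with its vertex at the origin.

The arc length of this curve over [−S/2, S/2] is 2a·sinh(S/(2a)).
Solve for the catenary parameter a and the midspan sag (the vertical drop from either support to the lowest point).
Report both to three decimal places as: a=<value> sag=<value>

seed: a₀ = √(S³/(24(L−S))) = √(134.859³/(24·48.007)) = 46.138343
iter 1: u=1.461463  f(a)=+5.395e+00  f'(a)=-2.561e+00  a ← 46.138343 − (+5.395e+00/-2.561e+00) = 48.245320
iter 2: u=1.397638  f(a)=+3.916e-01  f'(a)=-2.201e+00  a ← 48.245320 − (+3.916e-01/-2.201e+00) = 48.423212
iter 3: u=1.392504  f(a)=+2.420e-03  f'(a)=-2.174e+00  a ← 48.423212 − (+2.420e-03/-2.174e+00) = 48.424325
iter 4: u=1.392472  f(a)=+9.366e-08  f'(a)=-2.174e+00  a ← 48.424325 − (+9.366e-08/-2.174e+00) = 48.424325
iter 5: u=1.392472  f(a)=-2.842e-14  f'(a)=-2.174e+00  a ← 48.424325 − (-2.842e-14/-2.174e+00) = 48.424325
converged: |Δa| < 1e-12 after 5 iterations
sag = a·(cosh(S/(2a)) − 1) = 48.424325·(cosh(1.392472) − 1) = 55.040204
T_max/T_min = cosh(S/(2a)) = 2.136623

a=48.424 sag=55.040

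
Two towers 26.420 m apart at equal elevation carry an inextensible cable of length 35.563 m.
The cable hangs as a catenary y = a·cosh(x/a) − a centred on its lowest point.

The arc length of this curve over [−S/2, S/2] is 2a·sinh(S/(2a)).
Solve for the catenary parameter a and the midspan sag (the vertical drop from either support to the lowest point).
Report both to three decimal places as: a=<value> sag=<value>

a=9.610 sag=10.602

seed: a₀ = √(S³/(24(L−S))) = √(26.420³/(24·9.143)) = 9.167465
iter 1: u=1.440965  f(a)=+9.975e-01  f'(a)=-2.441e+00  a ← 9.167465 − (+9.975e-01/-2.441e+00) = 9.576160
iter 2: u=1.379467  f(a)=+7.058e-02  f'(a)=-2.106e+00  a ← 9.576160 − (+7.058e-02/-2.106e+00) = 9.609668
iter 3: u=1.374657  f(a)=+4.129e-04  f'(a)=-2.082e+00  a ← 9.609668 − (+4.129e-04/-2.082e+00) = 9.609866
iter 4: u=1.374629  f(a)=+1.431e-08  f'(a)=-2.082e+00  a ← 9.609866 − (+1.431e-08/-2.082e+00) = 9.609866
iter 5: u=1.374629  f(a)=+0.000e+00  f'(a)=-2.082e+00  a ← 9.609866 − (+0.000e+00/-2.082e+00) = 9.609866
converged: |Δa| < 1e-12 after 5 iterations
sag = a·(cosh(S/(2a)) − 1) = 9.609866·(cosh(1.374629) − 1) = 10.602290
T_max/T_min = cosh(S/(2a)) = 2.103271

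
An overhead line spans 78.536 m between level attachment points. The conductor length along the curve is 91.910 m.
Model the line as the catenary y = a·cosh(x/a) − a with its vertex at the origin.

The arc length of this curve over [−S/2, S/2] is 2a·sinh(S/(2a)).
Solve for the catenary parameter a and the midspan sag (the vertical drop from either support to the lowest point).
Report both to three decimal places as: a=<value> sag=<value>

seed: a₀ = √(S³/(24(L−S))) = √(78.536³/(24·13.374)) = 38.847841
iter 1: u=1.010816  f(a)=+7.001e-01  f'(a)=-7.615e-01  a ← 38.847841 − (+7.001e-01/-7.615e-01) = 39.767214
iter 2: u=0.987447  f(a)=+2.562e-02  f'(a)=-7.067e-01  a ← 39.767214 − (+2.562e-02/-7.067e-01) = 39.803474
iter 3: u=0.986547  f(a)=+3.721e-05  f'(a)=-7.046e-01  a ← 39.803474 − (+3.721e-05/-7.046e-01) = 39.803527
iter 4: u=0.986546  f(a)=+7.876e-11  f'(a)=-7.046e-01  a ← 39.803527 − (+7.876e-11/-7.046e-01) = 39.803527
iter 5: u=0.986546  f(a)=+0.000e+00  f'(a)=-7.046e-01  a ← 39.803527 − (+0.000e+00/-7.046e-01) = 39.803527
converged: |Δa| < 1e-12 after 5 iterations
sag = a·(cosh(S/(2a)) − 1) = 39.803527·(cosh(0.986546) − 1) = 20.992713
T_max/T_min = cosh(S/(2a)) = 1.527408

a=39.804 sag=20.993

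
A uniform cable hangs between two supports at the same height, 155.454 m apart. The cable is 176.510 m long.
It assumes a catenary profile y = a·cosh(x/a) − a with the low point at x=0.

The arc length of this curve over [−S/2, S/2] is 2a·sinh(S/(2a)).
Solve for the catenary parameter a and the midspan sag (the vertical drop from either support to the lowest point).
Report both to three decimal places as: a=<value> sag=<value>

a=87.920 sag=36.655

seed: a₀ = √(S³/(24(L−S))) = √(155.454³/(24·21.056)) = 86.220253
iter 1: u=0.901494  f(a)=+8.723e-01  f'(a)=-5.293e-01  a ← 86.220253 − (+8.723e-01/-5.293e-01) = 87.868404
iter 2: u=0.884584  f(a)=+2.564e-02  f'(a)=-4.986e-01  a ← 87.868404 − (+2.564e-02/-4.986e-01) = 87.919833
iter 3: u=0.884067  f(a)=+2.364e-05  f'(a)=-4.977e-01  a ← 87.919833 − (+2.364e-05/-4.977e-01) = 87.919880
iter 4: u=0.884066  f(a)=+2.015e-11  f'(a)=-4.977e-01  a ← 87.919880 − (+2.015e-11/-4.977e-01) = 87.919880
converged: |Δa| < 1e-12 after 4 iterations
sag = a·(cosh(S/(2a)) − 1) = 87.919880·(cosh(0.884066) − 1) = 36.654798
T_max/T_min = cosh(S/(2a)) = 1.416911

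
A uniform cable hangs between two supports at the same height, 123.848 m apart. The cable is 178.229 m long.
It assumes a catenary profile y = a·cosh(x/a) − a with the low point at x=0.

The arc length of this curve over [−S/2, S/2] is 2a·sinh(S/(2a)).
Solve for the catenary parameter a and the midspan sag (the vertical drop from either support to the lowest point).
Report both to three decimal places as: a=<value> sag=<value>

a=40.446 sag=57.417

seed: a₀ = √(S³/(24(L−S))) = √(123.848³/(24·54.381)) = 38.150855
iter 1: u=1.623135  f(a)=+7.630e+00  f'(a)=-3.676e+00  a ← 38.150855 − (+7.630e+00/-3.676e+00) = 40.226327
iter 2: u=1.539390  f(a)=+6.669e-01  f'(a)=-3.059e+00  a ← 40.226327 − (+6.669e-01/-3.059e+00) = 40.444309
iter 3: u=1.531093  f(a)=+6.172e-03  f'(a)=-3.003e+00  a ← 40.444309 − (+6.172e-03/-3.003e+00) = 40.446364
iter 4: u=1.531015  f(a)=+5.395e-07  f'(a)=-3.002e+00  a ← 40.446364 − (+5.395e-07/-3.002e+00) = 40.446364
iter 5: u=1.531015  f(a)=-2.842e-14  f'(a)=-3.002e+00  a ← 40.446364 − (-2.842e-14/-3.002e+00) = 40.446364
converged: |Δa| < 1e-12 after 5 iterations
sag = a·(cosh(S/(2a)) − 1) = 40.446364·(cosh(1.531015) − 1) = 57.417329
T_max/T_min = cosh(S/(2a)) = 2.419592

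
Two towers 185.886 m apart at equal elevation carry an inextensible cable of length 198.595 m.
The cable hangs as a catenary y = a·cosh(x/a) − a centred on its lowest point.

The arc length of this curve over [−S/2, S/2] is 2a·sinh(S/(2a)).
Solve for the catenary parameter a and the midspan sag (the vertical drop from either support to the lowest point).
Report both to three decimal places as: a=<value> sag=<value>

seed: a₀ = √(S³/(24(L−S))) = √(185.886³/(24·12.709)) = 145.113799
iter 1: u=0.640484  f(a)=+2.632e-01  f'(a)=-1.825e-01  a ← 145.113799 − (+2.632e-01/-1.825e-01) = 146.556570
iter 2: u=0.634178  f(a)=+3.977e-03  f'(a)=-1.770e-01  a ← 146.556570 − (+3.977e-03/-1.770e-01) = 146.579045
iter 3: u=0.634081  f(a)=+9.389e-07  f'(a)=-1.769e-01  a ← 146.579045 − (+9.389e-07/-1.769e-01) = 146.579050
iter 4: u=0.634081  f(a)=+2.842e-14  f'(a)=-1.769e-01  a ← 146.579050 − (+2.842e-14/-1.769e-01) = 146.579050
converged: |Δa| < 1e-12 after 4 iterations
sag = a·(cosh(S/(2a)) − 1) = 146.579050·(cosh(0.634081) − 1) = 30.467304
T_max/T_min = cosh(S/(2a)) = 1.207856

a=146.579 sag=30.467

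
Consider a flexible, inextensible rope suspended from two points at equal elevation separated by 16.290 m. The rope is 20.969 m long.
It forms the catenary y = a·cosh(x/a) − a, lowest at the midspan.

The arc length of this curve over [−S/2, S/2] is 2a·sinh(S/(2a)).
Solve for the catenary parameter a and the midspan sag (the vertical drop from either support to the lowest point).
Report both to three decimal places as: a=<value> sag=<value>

a=6.456 sag=5.857

seed: a₀ = √(S³/(24(L−S))) = √(16.290³/(24·4.679)) = 6.204396
iter 1: u=1.312779  f(a)=+4.201e-01  f'(a)=-1.785e+00  a ← 6.204396 − (+4.201e-01/-1.785e+00) = 6.439798
iter 2: u=1.264791  f(a)=+2.509e-02  f'(a)=-1.577e+00  a ← 6.439798 − (+2.509e-02/-1.577e+00) = 6.455708
iter 3: u=1.261674  f(a)=+1.021e-04  f'(a)=-1.565e+00  a ← 6.455708 − (+1.021e-04/-1.565e+00) = 6.455773
iter 4: u=1.261661  f(a)=+1.706e-09  f'(a)=-1.564e+00  a ← 6.455773 − (+1.706e-09/-1.564e+00) = 6.455773
iter 5: u=1.261661  f(a)=-3.553e-15  f'(a)=-1.564e+00  a ← 6.455773 − (-3.553e-15/-1.564e+00) = 6.455773
converged: |Δa| < 1e-12 after 5 iterations
sag = a·(cosh(S/(2a)) − 1) = 6.455773·(cosh(1.261661) − 1) = 5.856893
T_max/T_min = cosh(S/(2a)) = 1.907233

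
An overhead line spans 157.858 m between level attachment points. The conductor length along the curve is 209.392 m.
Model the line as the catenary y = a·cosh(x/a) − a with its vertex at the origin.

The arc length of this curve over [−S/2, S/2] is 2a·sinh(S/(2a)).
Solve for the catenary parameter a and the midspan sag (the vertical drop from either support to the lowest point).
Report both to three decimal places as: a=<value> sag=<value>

seed: a₀ = √(S³/(24(L−S))) = √(157.858³/(24·51.534)) = 56.395876
iter 1: u=1.399553  f(a)=+5.289e+00  f'(a)=-2.212e+00  a ← 56.395876 − (+5.289e+00/-2.212e+00) = 58.787437
iter 2: u=1.342617  f(a)=+3.550e-01  f'(a)=-1.924e+00  a ← 58.787437 − (+3.550e-01/-1.924e+00) = 58.971999
iter 3: u=1.338415  f(a)=+1.855e-03  f'(a)=-1.904e+00  a ← 58.971999 − (+1.855e-03/-1.904e+00) = 58.972973
iter 4: u=1.338393  f(a)=+5.118e-08  f'(a)=-1.904e+00  a ← 58.972973 − (+5.118e-08/-1.904e+00) = 58.972973
iter 5: u=1.338393  f(a)=-2.842e-14  f'(a)=-1.904e+00  a ← 58.972973 − (-2.842e-14/-1.904e+00) = 58.972973
converged: |Δa| < 1e-12 after 5 iterations
sag = a·(cosh(S/(2a)) − 1) = 58.972973·(cosh(1.338393) − 1) = 61.189683
T_max/T_min = cosh(S/(2a)) = 2.037589

a=58.973 sag=61.190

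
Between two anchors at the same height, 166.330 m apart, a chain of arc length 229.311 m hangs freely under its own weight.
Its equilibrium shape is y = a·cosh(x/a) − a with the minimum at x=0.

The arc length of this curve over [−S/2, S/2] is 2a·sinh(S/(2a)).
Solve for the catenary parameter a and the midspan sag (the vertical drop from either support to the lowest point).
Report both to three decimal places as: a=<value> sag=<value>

a=58.071 sag=70.452

seed: a₀ = √(S³/(24(L−S))) = √(166.330³/(24·62.981)) = 55.175399
iter 1: u=1.507284  f(a)=+7.554e+00  f'(a)=-2.846e+00  a ← 55.175399 − (+7.554e+00/-2.846e+00) = 57.830050
iter 2: u=1.438093  f(a)=+5.794e-01  f'(a)=-2.424e+00  a ← 57.830050 − (+5.794e-01/-2.424e+00) = 58.069037
iter 3: u=1.432175  f(a)=+4.034e-03  f'(a)=-2.391e+00  a ← 58.069037 − (+4.034e-03/-2.391e+00) = 58.070724
iter 4: u=1.432133  f(a)=+1.986e-07  f'(a)=-2.390e+00  a ← 58.070724 − (+1.986e-07/-2.390e+00) = 58.070724
iter 5: u=1.432133  f(a)=+0.000e+00  f'(a)=-2.390e+00  a ← 58.070724 − (+0.000e+00/-2.390e+00) = 58.070724
converged: |Δa| < 1e-12 after 5 iterations
sag = a·(cosh(S/(2a)) − 1) = 58.070724·(cosh(1.432133) − 1) = 70.452008
T_max/T_min = cosh(S/(2a)) = 2.213210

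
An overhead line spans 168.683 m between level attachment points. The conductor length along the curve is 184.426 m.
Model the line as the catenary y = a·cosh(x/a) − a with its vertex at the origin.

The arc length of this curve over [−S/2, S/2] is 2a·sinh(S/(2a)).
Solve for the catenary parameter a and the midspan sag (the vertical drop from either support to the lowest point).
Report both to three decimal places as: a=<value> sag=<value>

seed: a₀ = √(S³/(24(L−S))) = √(168.683³/(24·15.743)) = 112.708743
iter 1: u=0.748314  f(a)=+4.467e-01  f'(a)=-2.953e-01  a ← 112.708743 − (+4.467e-01/-2.953e-01) = 114.221377
iter 2: u=0.738404  f(a)=+9.152e-03  f'(a)=-2.833e-01  a ← 114.221377 − (+9.152e-03/-2.833e-01) = 114.253678
iter 3: u=0.738195  f(a)=+4.020e-06  f'(a)=-2.831e-01  a ← 114.253678 − (+4.020e-06/-2.831e-01) = 114.253692
iter 4: u=0.738195  f(a)=+7.674e-13  f'(a)=-2.831e-01  a ← 114.253692 − (+7.674e-13/-2.831e-01) = 114.253692
converged: |Δa| < 1e-12 after 4 iterations
sag = a·(cosh(S/(2a)) − 1) = 114.253692·(cosh(0.738195) − 1) = 32.569819
T_max/T_min = cosh(S/(2a)) = 1.285066

a=114.254 sag=32.570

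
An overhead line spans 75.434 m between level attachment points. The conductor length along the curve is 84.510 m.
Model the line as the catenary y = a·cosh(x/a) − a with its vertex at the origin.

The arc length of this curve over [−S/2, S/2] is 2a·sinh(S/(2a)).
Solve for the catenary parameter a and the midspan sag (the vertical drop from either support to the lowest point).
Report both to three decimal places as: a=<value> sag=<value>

a=45.171 sag=16.683

seed: a₀ = √(S³/(24(L−S))) = √(75.434³/(24·9.076)) = 44.391298
iter 1: u=0.849649  f(a)=+3.333e-01  f'(a)=-4.392e-01  a ← 44.391298 − (+3.333e-01/-4.392e-01) = 45.150149
iter 2: u=0.835368  f(a)=+8.738e-03  f'(a)=-4.164e-01  a ← 45.150149 − (+8.738e-03/-4.164e-01) = 45.171132
iter 3: u=0.834980  f(a)=+6.365e-06  f'(a)=-4.158e-01  a ← 45.171132 − (+6.365e-06/-4.158e-01) = 45.171147
iter 4: u=0.834980  f(a)=+3.382e-12  f'(a)=-4.158e-01  a ← 45.171147 − (+3.382e-12/-4.158e-01) = 45.171147
converged: |Δa| < 1e-12 after 4 iterations
sag = a·(cosh(S/(2a)) − 1) = 45.171147·(cosh(0.834980) − 1) = 16.682855
T_max/T_min = cosh(S/(2a)) = 1.369325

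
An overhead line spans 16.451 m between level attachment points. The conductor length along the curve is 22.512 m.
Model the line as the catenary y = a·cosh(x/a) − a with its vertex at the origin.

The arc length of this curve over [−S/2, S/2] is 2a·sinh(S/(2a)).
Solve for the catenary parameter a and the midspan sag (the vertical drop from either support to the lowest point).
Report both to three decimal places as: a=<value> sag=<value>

seed: a₀ = √(S³/(24(L−S))) = √(16.451³/(24·6.061)) = 5.532363
iter 1: u=1.486797  f(a)=+7.063e-01  f'(a)=-2.715e+00  a ← 5.532363 − (+7.063e-01/-2.715e+00) = 5.792472
iter 2: u=1.420033  f(a)=+5.286e-02  f'(a)=-2.323e+00  a ← 5.792472 − (+5.286e-02/-2.323e+00) = 5.815231
iter 3: u=1.414475  f(a)=+3.491e-04  f'(a)=-2.292e+00  a ← 5.815231 − (+3.491e-04/-2.292e+00) = 5.815384
iter 4: u=1.414438  f(a)=+1.545e-08  f'(a)=-2.292e+00  a ← 5.815384 − (+1.545e-08/-2.292e+00) = 5.815384
iter 5: u=1.414438  f(a)=+0.000e+00  f'(a)=-2.292e+00  a ← 5.815384 − (+0.000e+00/-2.292e+00) = 5.815384
converged: |Δa| < 1e-12 after 5 iterations
sag = a·(cosh(S/(2a)) − 1) = 5.815384·(cosh(1.414438) − 1) = 6.854116
T_max/T_min = cosh(S/(2a)) = 2.178618

a=5.815 sag=6.854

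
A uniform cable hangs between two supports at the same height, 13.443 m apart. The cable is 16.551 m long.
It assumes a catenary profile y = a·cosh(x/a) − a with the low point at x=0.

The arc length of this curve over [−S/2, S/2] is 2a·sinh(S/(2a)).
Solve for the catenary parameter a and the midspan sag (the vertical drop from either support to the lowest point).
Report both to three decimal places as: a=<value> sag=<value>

a=5.895 sag=4.265

seed: a₀ = √(S³/(24(L−S))) = √(13.443³/(24·3.108)) = 5.706873
iter 1: u=1.177790  f(a)=+2.228e-01  f'(a)=-1.248e+00  a ← 5.706873 − (+2.228e-01/-1.248e+00) = 5.885422
iter 2: u=1.142059  f(a)=+1.088e-02  f'(a)=-1.129e+00  a ← 5.885422 − (+1.088e-02/-1.129e+00) = 5.895066
iter 3: u=1.140191  f(a)=+2.893e-05  f'(a)=-1.123e+00  a ← 5.895066 − (+2.893e-05/-1.123e+00) = 5.895091
iter 4: u=1.140186  f(a)=+2.055e-10  f'(a)=-1.123e+00  a ← 5.895091 − (+2.055e-10/-1.123e+00) = 5.895091
iter 5: u=1.140186  f(a)=+7.105e-15  f'(a)=-1.123e+00  a ← 5.895091 − (+7.105e-15/-1.123e+00) = 5.895091
converged: |Δa| < 1e-12 after 5 iterations
sag = a·(cosh(S/(2a)) − 1) = 5.895091·(cosh(1.140186) − 1) = 4.265421
T_max/T_min = cosh(S/(2a)) = 1.723555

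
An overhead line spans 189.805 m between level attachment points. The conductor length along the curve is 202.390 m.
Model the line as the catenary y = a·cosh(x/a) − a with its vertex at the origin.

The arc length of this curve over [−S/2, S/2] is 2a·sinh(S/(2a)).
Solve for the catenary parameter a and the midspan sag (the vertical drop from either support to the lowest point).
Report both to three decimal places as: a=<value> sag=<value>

a=151.937 sag=30.615

seed: a₀ = √(S³/(24(L−S))) = √(189.805³/(24·12.585)) = 150.462836
iter 1: u=0.630737  f(a)=+2.527e-01  f'(a)=-1.740e-01  a ← 150.462836 − (+2.527e-01/-1.740e-01) = 151.914956
iter 2: u=0.624708  f(a)=+3.705e-03  f'(a)=-1.690e-01  a ← 151.914956 − (+3.705e-03/-1.690e-01) = 151.936885
iter 3: u=0.624618  f(a)=+8.227e-07  f'(a)=-1.689e-01  a ← 151.936885 − (+8.227e-07/-1.689e-01) = 151.936889
iter 4: u=0.624618  f(a)=+5.684e-14  f'(a)=-1.689e-01  a ← 151.936889 − (+5.684e-14/-1.689e-01) = 151.936889
converged: |Δa| < 1e-12 after 4 iterations
sag = a·(cosh(S/(2a)) − 1) = 151.936889·(cosh(0.624618) − 1) = 30.615148
T_max/T_min = cosh(S/(2a)) = 1.201499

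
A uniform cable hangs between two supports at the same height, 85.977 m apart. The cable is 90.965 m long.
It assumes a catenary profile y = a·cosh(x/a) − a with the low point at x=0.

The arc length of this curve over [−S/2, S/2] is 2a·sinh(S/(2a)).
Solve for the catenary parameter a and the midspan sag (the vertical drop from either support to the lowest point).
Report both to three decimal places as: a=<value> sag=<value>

seed: a₀ = √(S³/(24(L−S))) = √(85.977³/(24·4.988)) = 72.862587
iter 1: u=0.589994  f(a)=+8.754e-02  f'(a)=-1.417e-01  a ← 72.862587 − (+8.754e-02/-1.417e-01) = 73.480175
iter 2: u=0.585035  f(a)=+1.125e-03  f'(a)=-1.381e-01  a ← 73.480175 − (+1.125e-03/-1.381e-01) = 73.488324
iter 3: u=0.584970  f(a)=+1.914e-07  f'(a)=-1.381e-01  a ← 73.488324 − (+1.914e-07/-1.381e-01) = 73.488325
iter 4: u=0.584970  f(a)=+1.421e-14  f'(a)=-1.381e-01  a ← 73.488325 − (+1.421e-14/-1.381e-01) = 73.488325
converged: |Δa| < 1e-12 after 4 iterations
sag = a·(cosh(S/(2a)) − 1) = 73.488325·(cosh(0.584970) − 1) = 12.936161
T_max/T_min = cosh(S/(2a)) = 1.176030

a=73.488 sag=12.936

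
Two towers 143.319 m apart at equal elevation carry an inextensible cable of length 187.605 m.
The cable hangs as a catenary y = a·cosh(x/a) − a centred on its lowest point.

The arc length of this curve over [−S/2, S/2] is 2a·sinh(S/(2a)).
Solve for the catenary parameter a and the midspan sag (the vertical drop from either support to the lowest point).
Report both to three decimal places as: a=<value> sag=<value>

seed: a₀ = √(S³/(24(L−S))) = √(143.319³/(24·44.286)) = 52.627993
iter 1: u=1.361623  f(a)=+4.291e+00  f'(a)=-2.016e+00  a ← 52.627993 − (+4.291e+00/-2.016e+00) = 54.756206
iter 2: u=1.308701  f(a)=+2.740e-01  f'(a)=-1.766e+00  a ← 54.756206 − (+2.740e-01/-1.766e+00) = 54.911348
iter 3: u=1.305003  f(a)=+1.286e-03  f'(a)=-1.750e+00  a ← 54.911348 − (+1.286e-03/-1.750e+00) = 54.912083
iter 4: u=1.304986  f(a)=+2.862e-08  f'(a)=-1.750e+00  a ← 54.912083 − (+2.862e-08/-1.750e+00) = 54.912083
iter 5: u=1.304986  f(a)=-2.842e-14  f'(a)=-1.750e+00  a ← 54.912083 − (-2.842e-14/-1.750e+00) = 54.912083
converged: |Δa| < 1e-12 after 5 iterations
sag = a·(cosh(S/(2a)) − 1) = 54.912083·(cosh(1.304986) − 1) = 53.781274
T_max/T_min = cosh(S/(2a)) = 1.979407

a=54.912 sag=53.781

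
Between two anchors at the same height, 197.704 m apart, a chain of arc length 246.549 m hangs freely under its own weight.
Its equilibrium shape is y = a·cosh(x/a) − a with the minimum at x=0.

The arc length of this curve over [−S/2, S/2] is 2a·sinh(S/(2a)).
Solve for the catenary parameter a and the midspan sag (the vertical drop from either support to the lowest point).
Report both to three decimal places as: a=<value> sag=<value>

seed: a₀ = √(S³/(24(L−S))) = √(197.704³/(24·48.845)) = 81.190928
iter 1: u=1.217525  f(a)=+3.751e+00  f'(a)=-1.391e+00  a ← 81.190928 − (+3.751e+00/-1.391e+00) = 83.886831
iter 2: u=1.178397  f(a)=+1.949e-01  f'(a)=-1.250e+00  a ← 83.886831 − (+1.949e-01/-1.250e+00) = 84.042751
iter 3: u=1.176211  f(a)=+5.902e-04  f'(a)=-1.243e+00  a ← 84.042751 − (+5.902e-04/-1.243e+00) = 84.043226
iter 4: u=1.176204  f(a)=+5.449e-09  f'(a)=-1.243e+00  a ← 84.043226 − (+5.449e-09/-1.243e+00) = 84.043226
iter 5: u=1.176204  f(a)=-5.684e-14  f'(a)=-1.243e+00  a ← 84.043226 − (-5.684e-14/-1.243e+00) = 84.043226
converged: |Δa| < 1e-12 after 5 iterations
sag = a·(cosh(S/(2a)) − 1) = 84.043226·(cosh(1.176204) − 1) = 65.154181
T_max/T_min = cosh(S/(2a)) = 1.775246

a=84.043 sag=65.154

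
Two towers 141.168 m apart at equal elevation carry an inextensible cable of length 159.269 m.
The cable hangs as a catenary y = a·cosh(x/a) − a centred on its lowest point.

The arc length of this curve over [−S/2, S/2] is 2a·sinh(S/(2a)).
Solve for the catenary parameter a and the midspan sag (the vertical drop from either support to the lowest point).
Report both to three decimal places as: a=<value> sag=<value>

seed: a₀ = √(S³/(24(L−S))) = √(141.168³/(24·18.101)) = 80.472499
iter 1: u=0.877120  f(a)=+7.092e-01  f'(a)=-4.854e-01  a ← 80.472499 − (+7.092e-01/-4.854e-01) = 81.933395
iter 2: u=0.861480  f(a)=+1.977e-02  f'(a)=-4.587e-01  a ← 81.933395 − (+1.977e-02/-4.587e-01) = 81.976500
iter 3: u=0.861027  f(a)=+1.635e-05  f'(a)=-4.580e-01  a ← 81.976500 − (+1.635e-05/-4.580e-01) = 81.976536
iter 4: u=0.861027  f(a)=+1.120e-11  f'(a)=-4.580e-01  a ← 81.976536 − (+1.120e-11/-4.580e-01) = 81.976536
converged: |Δa| < 1e-12 after 4 iterations
sag = a·(cosh(S/(2a)) − 1) = 81.976536·(cosh(0.861027) − 1) = 32.311723
T_max/T_min = cosh(S/(2a)) = 1.394158

a=81.977 sag=32.312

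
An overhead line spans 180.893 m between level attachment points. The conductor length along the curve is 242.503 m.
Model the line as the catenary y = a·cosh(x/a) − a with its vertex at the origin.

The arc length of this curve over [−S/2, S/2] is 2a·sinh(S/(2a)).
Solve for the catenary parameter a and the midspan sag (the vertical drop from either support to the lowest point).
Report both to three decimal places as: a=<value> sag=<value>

a=66.279 sag=71.905

seed: a₀ = √(S³/(24(L−S))) = √(180.893³/(24·61.610)) = 63.270522
iter 1: u=1.429520  f(a)=+6.610e+00  f'(a)=-2.376e+00  a ← 63.270522 − (+6.610e+00/-2.376e+00) = 66.053006
iter 2: u=1.369302  f(a)=+4.611e-01  f'(a)=-2.055e+00  a ← 66.053006 − (+4.611e-01/-2.055e+00) = 66.277390
iter 3: u=1.364666  f(a)=+2.615e-03  f'(a)=-2.032e+00  a ← 66.277390 − (+2.615e-03/-2.032e+00) = 66.278677
iter 4: u=1.364639  f(a)=+8.517e-08  f'(a)=-2.031e+00  a ← 66.278677 − (+8.517e-08/-2.031e+00) = 66.278678
iter 5: u=1.364639  f(a)=+2.842e-14  f'(a)=-2.031e+00  a ← 66.278678 − (+2.842e-14/-2.031e+00) = 66.278678
converged: |Δa| < 1e-12 after 5 iterations
sag = a·(cosh(S/(2a)) − 1) = 66.278678·(cosh(1.364639) − 1) = 71.905219
T_max/T_min = cosh(S/(2a)) = 2.084892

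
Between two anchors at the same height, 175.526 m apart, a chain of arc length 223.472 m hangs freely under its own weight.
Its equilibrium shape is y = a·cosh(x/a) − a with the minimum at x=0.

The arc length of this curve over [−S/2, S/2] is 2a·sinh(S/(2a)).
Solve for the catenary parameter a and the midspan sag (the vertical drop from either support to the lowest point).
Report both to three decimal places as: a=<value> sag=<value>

seed: a₀ = √(S³/(24(L−S))) = √(175.526³/(24·47.946)) = 68.553617
iter 1: u=1.280210  f(a)=+4.086e+00  f'(a)=-1.642e+00  a ← 68.553617 − (+4.086e+00/-1.642e+00) = 71.042165
iter 2: u=1.235365  f(a)=+2.330e-01  f'(a)=-1.459e+00  a ← 71.042165 − (+2.330e-01/-1.459e+00) = 71.201829
iter 3: u=1.232595  f(a)=+8.593e-04  f'(a)=-1.449e+00  a ← 71.201829 − (+8.593e-04/-1.449e+00) = 71.202422
iter 4: u=1.232584  f(a)=+1.178e-08  f'(a)=-1.449e+00  a ← 71.202422 − (+1.178e-08/-1.449e+00) = 71.202422
iter 5: u=1.232584  f(a)=+0.000e+00  f'(a)=-1.449e+00  a ← 71.202422 − (+0.000e+00/-1.449e+00) = 71.202422
converged: |Δa| < 1e-12 after 5 iterations
sag = a·(cosh(S/(2a)) − 1) = 71.202422·(cosh(1.232584) − 1) = 61.291799
T_max/T_min = cosh(S/(2a)) = 1.860811

a=71.202 sag=61.292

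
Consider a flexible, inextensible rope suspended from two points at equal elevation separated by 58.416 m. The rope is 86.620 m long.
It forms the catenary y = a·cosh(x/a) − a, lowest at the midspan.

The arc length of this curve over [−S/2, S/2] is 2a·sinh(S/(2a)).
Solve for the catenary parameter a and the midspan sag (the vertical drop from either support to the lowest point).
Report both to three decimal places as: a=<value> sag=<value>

seed: a₀ = √(S³/(24(L−S))) = √(58.416³/(24·28.204)) = 17.160769
iter 1: u=1.702022  f(a)=+4.379e+00  f'(a)=-4.343e+00  a ← 17.160769 − (+4.379e+00/-4.343e+00) = 18.168911
iter 2: u=1.607581  f(a)=+4.155e-01  f'(a)=-3.555e+00  a ← 18.168911 − (+4.155e-01/-3.555e+00) = 18.285798
iter 3: u=1.597305  f(a)=+4.608e-03  f'(a)=-3.476e+00  a ← 18.285798 − (+4.608e-03/-3.476e+00) = 18.287124
iter 4: u=1.597189  f(a)=+5.806e-07  f'(a)=-3.475e+00  a ← 18.287124 − (+5.806e-07/-3.475e+00) = 18.287124
iter 5: u=1.597189  f(a)=+2.842e-14  f'(a)=-3.475e+00  a ← 18.287124 − (+2.842e-14/-3.475e+00) = 18.287124
converged: |Δa| < 1e-12 after 5 iterations
sag = a·(cosh(S/(2a)) − 1) = 18.287124·(cosh(1.597189) − 1) = 28.725375
T_max/T_min = cosh(S/(2a)) = 2.570798

a=18.287 sag=28.725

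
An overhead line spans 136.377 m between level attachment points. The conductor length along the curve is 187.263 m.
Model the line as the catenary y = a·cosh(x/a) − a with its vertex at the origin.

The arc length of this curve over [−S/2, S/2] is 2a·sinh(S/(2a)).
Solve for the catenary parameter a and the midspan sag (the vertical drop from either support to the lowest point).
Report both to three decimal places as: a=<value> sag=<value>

a=47.932 sag=57.255

seed: a₀ = √(S³/(24(L−S))) = √(136.377³/(24·50.886)) = 45.572927
iter 1: u=1.496250  f(a)=+6.009e+00  f'(a)=-2.775e+00  a ← 45.572927 − (+6.009e+00/-2.775e+00) = 47.738617
iter 2: u=1.428372  f(a)=+4.549e-01  f'(a)=-2.369e+00  a ← 47.738617 − (+4.549e-01/-2.369e+00) = 47.930629
iter 3: u=1.422650  f(a)=+3.079e-03  f'(a)=-2.337e+00  a ← 47.930629 − (+3.079e-03/-2.337e+00) = 47.931946
iter 4: u=1.422611  f(a)=+1.431e-07  f'(a)=-2.337e+00  a ← 47.931946 − (+1.431e-07/-2.337e+00) = 47.931946
iter 5: u=1.422611  f(a)=-2.842e-14  f'(a)=-2.337e+00  a ← 47.931946 − (-2.842e-14/-2.337e+00) = 47.931946
converged: |Δa| < 1e-12 after 5 iterations
sag = a·(cosh(S/(2a)) − 1) = 47.931946·(cosh(1.422611) − 1) = 57.255169
T_max/T_min = cosh(S/(2a)) = 2.194510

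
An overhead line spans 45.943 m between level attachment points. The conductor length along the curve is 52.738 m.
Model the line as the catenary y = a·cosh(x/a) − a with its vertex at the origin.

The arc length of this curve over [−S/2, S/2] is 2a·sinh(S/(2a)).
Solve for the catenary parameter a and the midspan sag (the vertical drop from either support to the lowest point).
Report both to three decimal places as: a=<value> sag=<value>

a=24.909 sag=11.365

seed: a₀ = √(S³/(24(L−S))) = √(45.943³/(24·6.795)) = 24.385332
iter 1: u=0.942021  f(a)=+3.079e-01  f'(a)=-6.084e-01  a ← 24.385332 − (+3.079e-01/-6.084e-01) = 24.891528
iter 2: u=0.922864  f(a)=+9.850e-03  f'(a)=-5.700e-01  a ← 24.891528 − (+9.850e-03/-5.700e-01) = 24.908809
iter 3: u=0.922224  f(a)=+1.082e-05  f'(a)=-5.687e-01  a ← 24.908809 − (+1.082e-05/-5.687e-01) = 24.908828
iter 4: u=0.922223  f(a)=+1.308e-11  f'(a)=-5.687e-01  a ← 24.908828 − (+1.308e-11/-5.687e-01) = 24.908828
converged: |Δa| < 1e-12 after 4 iterations
sag = a·(cosh(S/(2a)) − 1) = 24.908828·(cosh(0.922223) − 1) = 11.364770
T_max/T_min = cosh(S/(2a)) = 1.456255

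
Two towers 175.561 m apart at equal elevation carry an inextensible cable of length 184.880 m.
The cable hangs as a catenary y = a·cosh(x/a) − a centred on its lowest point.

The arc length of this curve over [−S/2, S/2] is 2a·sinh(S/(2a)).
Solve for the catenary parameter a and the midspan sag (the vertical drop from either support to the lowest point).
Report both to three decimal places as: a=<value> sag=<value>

seed: a₀ = √(S³/(24(L−S))) = √(175.561³/(24·9.319)) = 155.543473
iter 1: u=0.564347  f(a)=+1.495e-01  f'(a)=-1.237e-01  a ← 155.543473 − (+1.495e-01/-1.237e-01) = 156.752429
iter 2: u=0.559995  f(a)=+1.761e-03  f'(a)=-1.208e-01  a ← 156.752429 − (+1.761e-03/-1.208e-01) = 156.767010
iter 3: u=0.559942  f(a)=+2.508e-07  f'(a)=-1.208e-01  a ← 156.767010 − (+2.508e-07/-1.208e-01) = 156.767012
iter 4: u=0.559942  f(a)=+5.684e-14  f'(a)=-1.208e-01  a ← 156.767012 − (+5.684e-14/-1.208e-01) = 156.767012
converged: |Δa| < 1e-12 after 4 iterations
sag = a·(cosh(S/(2a)) − 1) = 156.767012·(cosh(0.559942) − 1) = 25.224882
T_max/T_min = cosh(S/(2a)) = 1.160907

a=156.767 sag=25.225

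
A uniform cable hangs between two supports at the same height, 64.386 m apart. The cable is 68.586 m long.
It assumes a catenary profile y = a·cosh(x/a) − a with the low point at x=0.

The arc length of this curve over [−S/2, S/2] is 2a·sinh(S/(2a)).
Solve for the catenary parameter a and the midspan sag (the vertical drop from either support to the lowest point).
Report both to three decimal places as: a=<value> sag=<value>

seed: a₀ = √(S³/(24(L−S))) = √(64.386³/(24·4.200)) = 51.458474
iter 1: u=0.625611  f(a)=+8.296e-02  f'(a)=-1.697e-01  a ← 51.458474 − (+8.296e-02/-1.697e-01) = 51.947298
iter 2: u=0.619724  f(a)=+1.197e-03  f'(a)=-1.649e-01  a ← 51.947298 − (+1.197e-03/-1.649e-01) = 51.954559
iter 3: u=0.619638  f(a)=+2.573e-07  f'(a)=-1.648e-01  a ← 51.954559 − (+2.573e-07/-1.648e-01) = 51.954560
iter 4: u=0.619638  f(a)=+0.000e+00  f'(a)=-1.648e-01  a ← 51.954560 − (+0.000e+00/-1.648e-01) = 51.954560
converged: |Δa| < 1e-12 after 4 iterations
sag = a·(cosh(S/(2a)) − 1) = 51.954560·(cosh(0.619638) − 1) = 10.297236
T_max/T_min = cosh(S/(2a)) = 1.198197

a=51.955 sag=10.297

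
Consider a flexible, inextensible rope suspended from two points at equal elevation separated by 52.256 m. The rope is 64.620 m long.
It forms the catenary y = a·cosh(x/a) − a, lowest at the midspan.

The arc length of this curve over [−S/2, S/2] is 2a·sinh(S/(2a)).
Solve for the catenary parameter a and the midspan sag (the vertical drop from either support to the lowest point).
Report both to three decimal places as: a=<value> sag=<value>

seed: a₀ = √(S³/(24(L−S))) = √(52.256³/(24·12.364)) = 21.929015
iter 1: u=1.191481  f(a)=+9.079e-01  f'(a)=-1.296e+00  a ← 21.929015 − (+9.079e-01/-1.296e+00) = 22.629502
iter 2: u=1.154599  f(a)=+4.532e-02  f'(a)=-1.170e+00  a ← 22.629502 − (+4.532e-02/-1.170e+00) = 22.668247
iter 3: u=1.152626  f(a)=+1.260e-04  f'(a)=-1.163e+00  a ← 22.668247 − (+1.260e-04/-1.163e+00) = 22.668356
iter 4: u=1.152620  f(a)=+9.809e-10  f'(a)=-1.163e+00  a ← 22.668356 − (+9.809e-10/-1.163e+00) = 22.668356
iter 5: u=1.152620  f(a)=-1.421e-14  f'(a)=-1.163e+00  a ← 22.668356 − (-1.421e-14/-1.163e+00) = 22.668356
converged: |Δa| < 1e-12 after 5 iterations
sag = a·(cosh(S/(2a)) − 1) = 22.668356·(cosh(1.152620) − 1) = 16.800498
T_max/T_min = cosh(S/(2a)) = 1.741143

a=22.668 sag=16.800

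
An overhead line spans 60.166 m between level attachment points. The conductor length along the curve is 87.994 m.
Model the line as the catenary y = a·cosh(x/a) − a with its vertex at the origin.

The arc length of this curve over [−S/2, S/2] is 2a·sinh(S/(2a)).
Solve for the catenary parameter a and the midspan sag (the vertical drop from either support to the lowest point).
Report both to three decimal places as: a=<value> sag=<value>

a=19.198 sag=28.805

seed: a₀ = √(S³/(24(L−S))) = √(60.166³/(24·27.828)) = 18.058434
iter 1: u=1.665870  f(a)=+4.127e+00  f'(a)=-4.027e+00  a ← 18.058434 − (+4.127e+00/-4.027e+00) = 19.083262
iter 2: u=1.576408  f(a)=+3.773e-01  f'(a)=-3.321e+00  a ← 19.083262 − (+3.773e-01/-3.321e+00) = 19.196886
iter 3: u=1.567077  f(a)=+3.857e-03  f'(a)=-3.253e+00  a ← 19.196886 − (+3.857e-03/-3.253e+00) = 19.198071
iter 4: u=1.566980  f(a)=+4.119e-07  f'(a)=-3.253e+00  a ← 19.198071 − (+4.119e-07/-3.253e+00) = 19.198071
iter 5: u=1.566980  f(a)=+1.421e-14  f'(a)=-3.253e+00  a ← 19.198071 − (+1.421e-14/-3.253e+00) = 19.198071
converged: |Δa| < 1e-12 after 5 iterations
sag = a·(cosh(S/(2a)) − 1) = 19.198071·(cosh(1.566980) − 1) = 28.805074
T_max/T_min = cosh(S/(2a)) = 2.500415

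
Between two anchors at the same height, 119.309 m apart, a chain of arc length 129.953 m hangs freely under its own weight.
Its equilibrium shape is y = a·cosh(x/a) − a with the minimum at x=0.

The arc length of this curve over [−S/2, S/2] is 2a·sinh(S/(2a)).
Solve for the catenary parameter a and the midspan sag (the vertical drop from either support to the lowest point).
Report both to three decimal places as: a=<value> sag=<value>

a=82.606 sag=22.493

seed: a₀ = √(S³/(24(L−S))) = √(119.309³/(24·10.644)) = 81.536442
iter 1: u=0.731630  f(a)=+2.885e-01  f'(a)=-2.753e-01  a ← 81.536442 − (+2.885e-01/-2.753e-01) = 82.584399
iter 2: u=0.722346  f(a)=+5.657e-03  f'(a)=-2.646e-01  a ← 82.584399 − (+5.657e-03/-2.646e-01) = 82.605776
iter 3: u=0.722159  f(a)=+2.271e-06  f'(a)=-2.644e-01  a ← 82.605776 − (+2.271e-06/-2.644e-01) = 82.605784
iter 4: u=0.722159  f(a)=+3.979e-13  f'(a)=-2.644e-01  a ← 82.605784 − (+3.979e-13/-2.644e-01) = 82.605784
converged: |Δa| < 1e-12 after 4 iterations
sag = a·(cosh(S/(2a)) − 1) = 82.605784·(cosh(0.722159) − 1) = 22.492556
T_max/T_min = cosh(S/(2a)) = 1.272288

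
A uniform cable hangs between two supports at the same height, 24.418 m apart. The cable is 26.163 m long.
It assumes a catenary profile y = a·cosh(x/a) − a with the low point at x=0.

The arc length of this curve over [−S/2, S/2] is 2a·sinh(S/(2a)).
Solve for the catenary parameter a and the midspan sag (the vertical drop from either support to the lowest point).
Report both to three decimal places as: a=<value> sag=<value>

a=18.842 sag=4.096

seed: a₀ = √(S³/(24(L−S))) = √(24.418³/(24·1.745)) = 18.644975
iter 1: u=0.654815  f(a)=+3.780e-02  f'(a)=-1.953e-01  a ← 18.644975 − (+3.780e-02/-1.953e-01) = 18.838468
iter 2: u=0.648089  f(a)=+5.964e-04  f'(a)=-1.892e-01  a ← 18.838468 − (+5.964e-04/-1.892e-01) = 18.841620
iter 3: u=0.647980  f(a)=+1.538e-07  f'(a)=-1.891e-01  a ← 18.841620 − (+1.538e-07/-1.891e-01) = 18.841621
iter 4: u=0.647980  f(a)=+1.421e-14  f'(a)=-1.891e-01  a ← 18.841621 − (+1.421e-14/-1.891e-01) = 18.841621
converged: |Δa| < 1e-12 after 4 iterations
sag = a·(cosh(S/(2a)) − 1) = 18.841621·(cosh(0.647980) − 1) = 4.095953
T_max/T_min = cosh(S/(2a)) = 1.217389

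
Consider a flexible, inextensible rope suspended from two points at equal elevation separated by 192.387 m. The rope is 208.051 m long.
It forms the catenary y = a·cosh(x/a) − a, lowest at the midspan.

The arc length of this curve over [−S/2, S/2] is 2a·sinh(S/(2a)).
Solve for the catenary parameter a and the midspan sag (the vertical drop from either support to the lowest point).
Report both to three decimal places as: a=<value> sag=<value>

seed: a₀ = √(S³/(24(L−S))) = √(192.387³/(24·15.664)) = 137.627945
iter 1: u=0.698939  f(a)=+3.871e-01  f'(a)=-2.389e-01  a ← 137.627945 − (+3.871e-01/-2.389e-01) = 139.247931
iter 2: u=0.690807  f(a)=+6.941e-03  f'(a)=-2.304e-01  a ← 139.247931 − (+6.941e-03/-2.304e-01) = 139.278049
iter 3: u=0.690658  f(a)=+2.322e-06  f'(a)=-2.303e-01  a ← 139.278049 − (+2.322e-06/-2.303e-01) = 139.278059
iter 4: u=0.690658  f(a)=+2.842e-13  f'(a)=-2.303e-01  a ← 139.278059 − (+2.842e-13/-2.303e-01) = 139.278059
converged: |Δa| < 1e-12 after 4 iterations
sag = a·(cosh(S/(2a)) − 1) = 139.278059·(cosh(0.690658) − 1) = 34.560033
T_max/T_min = cosh(S/(2a)) = 1.248137

a=139.278 sag=34.560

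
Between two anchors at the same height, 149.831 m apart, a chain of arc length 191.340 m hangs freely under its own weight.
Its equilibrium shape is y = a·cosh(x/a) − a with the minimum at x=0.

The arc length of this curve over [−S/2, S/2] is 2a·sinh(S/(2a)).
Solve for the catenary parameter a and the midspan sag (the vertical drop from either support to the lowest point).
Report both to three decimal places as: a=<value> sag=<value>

seed: a₀ = √(S³/(24(L−S))) = √(149.831³/(24·41.509)) = 58.106640
iter 1: u=1.289276  f(a)=+3.590e+00  f'(a)=-1.681e+00  a ← 58.106640 − (+3.590e+00/-1.681e+00) = 60.242370
iter 2: u=1.243568  f(a)=+2.074e-01  f'(a)=-1.492e+00  a ← 60.242370 − (+2.074e-01/-1.492e+00) = 60.381412
iter 3: u=1.240705  f(a)=+7.863e-04  f'(a)=-1.480e+00  a ← 60.381412 − (+7.863e-04/-1.480e+00) = 60.381943
iter 4: u=1.240694  f(a)=+1.140e-08  f'(a)=-1.480e+00  a ← 60.381943 − (+1.140e-08/-1.480e+00) = 60.381943
iter 5: u=1.240694  f(a)=-2.842e-14  f'(a)=-1.480e+00  a ← 60.381943 − (-2.842e-14/-1.480e+00) = 60.381943
converged: |Δa| < 1e-12 after 5 iterations
sag = a·(cosh(S/(2a)) − 1) = 60.381943·(cosh(1.240694) − 1) = 52.749520
T_max/T_min = cosh(S/(2a)) = 1.873598

a=60.382 sag=52.750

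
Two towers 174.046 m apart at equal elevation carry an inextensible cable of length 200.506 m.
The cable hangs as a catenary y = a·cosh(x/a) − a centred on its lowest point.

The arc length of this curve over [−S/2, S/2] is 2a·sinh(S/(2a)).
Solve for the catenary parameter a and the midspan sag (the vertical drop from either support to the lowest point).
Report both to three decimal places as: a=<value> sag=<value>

seed: a₀ = √(S³/(24(L−S))) = √(174.046³/(24·26.460)) = 91.116185
iter 1: u=0.955077  f(a)=+1.233e+00  f'(a)=-6.355e-01  a ← 91.116185 − (+1.233e+00/-6.355e-01) = 93.056844
iter 2: u=0.935160  f(a)=+4.050e-02  f'(a)=-5.944e-01  a ← 93.056844 − (+4.050e-02/-5.944e-01) = 93.124987
iter 3: u=0.934475  f(a)=+4.697e-05  f'(a)=-5.930e-01  a ← 93.124987 − (+4.697e-05/-5.930e-01) = 93.125067
iter 4: u=0.934475  f(a)=+6.330e-11  f'(a)=-5.930e-01  a ← 93.125067 − (+6.330e-11/-5.930e-01) = 93.125067
iter 5: u=0.934475  f(a)=+2.842e-14  f'(a)=-5.930e-01  a ← 93.125067 − (+2.842e-14/-5.930e-01) = 93.125067
converged: |Δa| < 1e-12 after 5 iterations
sag = a·(cosh(S/(2a)) − 1) = 93.125067·(cosh(0.934475) − 1) = 43.706735
T_max/T_min = cosh(S/(2a)) = 1.469334

a=93.125 sag=43.707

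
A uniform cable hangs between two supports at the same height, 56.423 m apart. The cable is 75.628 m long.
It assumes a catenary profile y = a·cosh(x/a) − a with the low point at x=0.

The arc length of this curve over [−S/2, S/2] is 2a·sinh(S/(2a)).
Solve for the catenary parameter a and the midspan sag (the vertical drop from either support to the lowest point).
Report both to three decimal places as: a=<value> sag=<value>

a=20.679 sag=22.420

seed: a₀ = √(S³/(24(L−S))) = √(56.423³/(24·19.205)) = 19.741106
iter 1: u=1.429074  f(a)=+2.059e+00  f'(a)=-2.373e+00  a ← 19.741106 − (+2.059e+00/-2.373e+00) = 20.608808
iter 2: u=1.368905  f(a)=+1.435e-01  f'(a)=-2.053e+00  a ← 20.608808 − (+1.435e-01/-2.053e+00) = 20.678736
iter 3: u=1.364276  f(a)=+8.132e-04  f'(a)=-2.030e+00  a ← 20.678736 − (+8.132e-04/-2.030e+00) = 20.679136
iter 4: u=1.364249  f(a)=+2.642e-08  f'(a)=-2.029e+00  a ← 20.679136 − (+2.642e-08/-2.029e+00) = 20.679136
iter 5: u=1.364249  f(a)=+0.000e+00  f'(a)=-2.029e+00  a ← 20.679136 − (+0.000e+00/-2.029e+00) = 20.679136
converged: |Δa| < 1e-12 after 5 iterations
sag = a·(cosh(S/(2a)) − 1) = 20.679136·(cosh(1.364249) − 1) = 22.419881
T_max/T_min = cosh(S/(2a)) = 2.084179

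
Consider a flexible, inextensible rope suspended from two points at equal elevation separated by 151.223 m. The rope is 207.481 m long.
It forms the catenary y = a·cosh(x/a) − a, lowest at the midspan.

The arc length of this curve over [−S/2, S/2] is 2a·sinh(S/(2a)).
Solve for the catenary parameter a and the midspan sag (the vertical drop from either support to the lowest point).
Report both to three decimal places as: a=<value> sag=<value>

a=53.222 sag=63.374

seed: a₀ = √(S³/(24(L−S))) = √(151.223³/(24·56.258)) = 50.609146
iter 1: u=1.494028  f(a)=+6.623e+00  f'(a)=-2.761e+00  a ← 50.609146 − (+6.623e+00/-2.761e+00) = 53.008145
iter 2: u=1.426413  f(a)=+5.000e-01  f'(a)=-2.358e+00  a ← 53.008145 − (+5.000e-01/-2.358e+00) = 53.220186
iter 3: u=1.420730  f(a)=+3.365e-03  f'(a)=-2.327e+00  a ← 53.220186 − (+3.365e-03/-2.327e+00) = 53.221633
iter 4: u=1.420691  f(a)=+1.546e-07  f'(a)=-2.326e+00  a ← 53.221633 − (+1.546e-07/-2.326e+00) = 53.221633
iter 5: u=1.420691  f(a)=-5.684e-14  f'(a)=-2.326e+00  a ← 53.221633 − (-5.684e-14/-2.326e+00) = 53.221633
converged: |Δa| < 1e-12 after 5 iterations
sag = a·(cosh(S/(2a)) − 1) = 53.221633·(cosh(1.420691) − 1) = 63.374394
T_max/T_min = cosh(S/(2a)) = 2.190764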